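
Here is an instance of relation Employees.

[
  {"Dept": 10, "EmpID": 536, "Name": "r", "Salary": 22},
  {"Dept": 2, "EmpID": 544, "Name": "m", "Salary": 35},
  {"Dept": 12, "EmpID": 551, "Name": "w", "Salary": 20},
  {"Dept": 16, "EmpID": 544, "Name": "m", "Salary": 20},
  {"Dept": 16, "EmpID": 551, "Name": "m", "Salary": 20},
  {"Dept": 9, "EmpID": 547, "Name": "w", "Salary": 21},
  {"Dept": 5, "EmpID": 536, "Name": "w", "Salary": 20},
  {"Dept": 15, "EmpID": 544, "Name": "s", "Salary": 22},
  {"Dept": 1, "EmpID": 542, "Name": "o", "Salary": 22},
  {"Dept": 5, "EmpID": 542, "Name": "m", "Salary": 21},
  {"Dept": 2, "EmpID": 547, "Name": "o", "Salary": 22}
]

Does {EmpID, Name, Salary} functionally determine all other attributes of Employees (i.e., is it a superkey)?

All 11 rows have distinct {EmpID, Name, Salary} values, so {EmpID, Name, Salary} → (all attributes) holds and {EmpID, Name, Salary} is a superkey.

Yes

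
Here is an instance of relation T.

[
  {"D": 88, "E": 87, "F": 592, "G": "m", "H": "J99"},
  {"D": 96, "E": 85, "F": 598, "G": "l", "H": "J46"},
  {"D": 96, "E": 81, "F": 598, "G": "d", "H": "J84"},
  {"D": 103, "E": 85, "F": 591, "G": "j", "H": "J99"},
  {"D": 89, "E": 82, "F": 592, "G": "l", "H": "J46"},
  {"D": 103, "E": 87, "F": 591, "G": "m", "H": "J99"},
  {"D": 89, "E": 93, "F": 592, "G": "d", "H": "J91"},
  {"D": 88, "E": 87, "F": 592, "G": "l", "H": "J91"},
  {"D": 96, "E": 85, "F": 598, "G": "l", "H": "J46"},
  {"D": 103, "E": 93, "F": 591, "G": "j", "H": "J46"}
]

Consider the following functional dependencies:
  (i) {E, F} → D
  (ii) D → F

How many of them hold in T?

2

(i) {E, F} → D: every LHS value maps to a single RHS value — holds.
(ii) D → F: every LHS value maps to a single RHS value — holds.
2 of the 2 dependencies hold.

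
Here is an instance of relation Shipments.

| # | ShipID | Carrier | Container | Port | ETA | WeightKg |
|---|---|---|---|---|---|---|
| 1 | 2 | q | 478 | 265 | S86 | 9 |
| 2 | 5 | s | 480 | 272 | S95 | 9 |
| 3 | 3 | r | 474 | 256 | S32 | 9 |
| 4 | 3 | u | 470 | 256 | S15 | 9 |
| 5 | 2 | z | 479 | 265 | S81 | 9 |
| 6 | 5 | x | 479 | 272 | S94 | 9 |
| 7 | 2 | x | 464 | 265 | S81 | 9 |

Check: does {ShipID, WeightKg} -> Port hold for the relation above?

Yes

(ShipID=2, WeightKg=9): rows 1, 5, 7 → Port = 265, 265, 265 ✓
(ShipID=5, WeightKg=9): rows 2, 6 → Port = 272, 272 ✓
(ShipID=3, WeightKg=9): rows 3, 4 → Port = 256, 256 ✓
Every {ShipID, WeightKg} value is associated with a single Port value, so {ShipID, WeightKg} -> Port holds.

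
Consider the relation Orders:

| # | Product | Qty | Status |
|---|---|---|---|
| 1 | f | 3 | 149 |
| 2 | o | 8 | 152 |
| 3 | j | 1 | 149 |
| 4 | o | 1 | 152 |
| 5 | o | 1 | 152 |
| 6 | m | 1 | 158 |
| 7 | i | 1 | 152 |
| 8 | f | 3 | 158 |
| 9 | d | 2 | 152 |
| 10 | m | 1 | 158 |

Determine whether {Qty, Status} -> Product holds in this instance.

No

(Qty=3, Status=149): row 1 → Product = f ✓
(Qty=8, Status=152): row 2 → Product = o ✓
(Qty=1, Status=149): row 3 → Product = j ✓
(Qty=1, Status=152): rows 4, 5, 7 → Product takes values {o, i} — violation
(Qty=1, Status=158): rows 6, 10 → Product = m, m ✓
(Qty=3, Status=158): row 8 → Product = f ✓
(Qty=2, Status=152): row 9 → Product = d ✓
Two rows agree on {Qty, Status} but differ on Product, so {Qty, Status} -> Product does not hold.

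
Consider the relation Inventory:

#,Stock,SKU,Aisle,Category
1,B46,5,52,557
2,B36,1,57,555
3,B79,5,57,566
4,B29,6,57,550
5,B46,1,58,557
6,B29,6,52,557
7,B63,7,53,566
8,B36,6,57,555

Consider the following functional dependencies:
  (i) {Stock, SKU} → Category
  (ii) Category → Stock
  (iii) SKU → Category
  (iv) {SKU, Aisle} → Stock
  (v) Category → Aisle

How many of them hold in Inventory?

0

(i) {Stock, SKU} → Category: (Stock=B29, SKU=6): rows 4, 6 → Category takes values {550, 557} — violation — fails.
(ii) Category → Stock: Category=557: rows 1, 5, 6 → Stock takes values {B46, B29} — violation; Category=566: rows 3, 7 → Stock takes values {B79, B63} — violation — fails.
(iii) SKU → Category: SKU=5: rows 1, 3 → Category takes values {557, 566} — violation; SKU=1: rows 2, 5 → Category takes values {555, 557} — violation; SKU=6: rows 4, 6, 8 → Category takes values {550, 557, 555} — violation — fails.
(iv) {SKU, Aisle} → Stock: (SKU=6, Aisle=57): rows 4, 8 → Stock takes values {B29, B36} — violation — fails.
(v) Category → Aisle: Category=557: rows 1, 5, 6 → Aisle takes values {52, 58} — violation; Category=566: rows 3, 7 → Aisle takes values {57, 53} — violation — fails.
None of the 5 dependencies hold.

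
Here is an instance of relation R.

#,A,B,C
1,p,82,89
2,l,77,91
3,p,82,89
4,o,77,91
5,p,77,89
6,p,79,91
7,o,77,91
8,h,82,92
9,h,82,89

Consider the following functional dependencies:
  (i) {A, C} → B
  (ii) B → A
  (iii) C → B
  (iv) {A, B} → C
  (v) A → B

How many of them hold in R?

(i) {A, C} → B: (A=p, C=89): rows 1, 3, 5 → B takes values {82, 77} — violation — fails.
(ii) B → A: B=82: rows 1, 3, 8, 9 → A takes values {p, h} — violation; B=77: rows 2, 4, 5, 7 → A takes values {l, o, p} — violation — fails.
(iii) C → B: C=89: rows 1, 3, 5, 9 → B takes values {82, 77} — violation; C=91: rows 2, 4, 6, 7 → B takes values {77, 79} — violation — fails.
(iv) {A, B} → C: (A=h, B=82): rows 8, 9 → C takes values {92, 89} — violation — fails.
(v) A → B: A=p: rows 1, 3, 5, 6 → B takes values {82, 77, 79} — violation — fails.
None of the 5 dependencies hold.

0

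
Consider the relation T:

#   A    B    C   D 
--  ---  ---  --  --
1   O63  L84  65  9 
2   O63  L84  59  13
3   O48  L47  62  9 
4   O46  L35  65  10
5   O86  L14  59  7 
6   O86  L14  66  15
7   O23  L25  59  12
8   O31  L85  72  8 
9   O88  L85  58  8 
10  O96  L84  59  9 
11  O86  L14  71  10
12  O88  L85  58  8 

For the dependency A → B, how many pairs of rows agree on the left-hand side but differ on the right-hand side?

A=O63: all 2 rows agree on B — 0 pairs.
A=O86: all 3 rows agree on B — 0 pairs.
A=O88: all 2 rows agree on B — 0 pairs.

0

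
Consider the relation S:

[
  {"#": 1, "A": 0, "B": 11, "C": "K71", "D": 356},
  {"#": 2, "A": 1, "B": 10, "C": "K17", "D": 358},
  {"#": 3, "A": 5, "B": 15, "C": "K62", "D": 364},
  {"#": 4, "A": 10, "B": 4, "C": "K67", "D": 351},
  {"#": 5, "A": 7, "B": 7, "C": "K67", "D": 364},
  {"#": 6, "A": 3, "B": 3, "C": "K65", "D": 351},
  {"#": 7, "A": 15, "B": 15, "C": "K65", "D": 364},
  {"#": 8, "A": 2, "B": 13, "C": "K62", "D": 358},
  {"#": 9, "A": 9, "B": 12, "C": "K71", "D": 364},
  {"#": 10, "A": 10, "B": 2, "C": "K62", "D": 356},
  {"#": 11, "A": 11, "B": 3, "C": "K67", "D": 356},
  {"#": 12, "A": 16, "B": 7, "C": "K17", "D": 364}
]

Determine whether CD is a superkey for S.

Yes

All 12 rows have distinct CD values, so CD → (all attributes) holds and CD is a superkey.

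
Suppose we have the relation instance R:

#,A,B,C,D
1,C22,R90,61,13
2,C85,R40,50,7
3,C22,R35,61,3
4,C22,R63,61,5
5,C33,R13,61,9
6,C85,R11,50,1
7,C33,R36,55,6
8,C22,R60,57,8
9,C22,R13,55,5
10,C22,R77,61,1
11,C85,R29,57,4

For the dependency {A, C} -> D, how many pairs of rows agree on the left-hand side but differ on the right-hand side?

(A=C22, C=61): violating pairs (1,3), (1,4), (1,10), (3,4), (3,10), (4,10) — 6 pairs.
(A=C85, C=50): violating pairs (2,6) — 1 pair.

7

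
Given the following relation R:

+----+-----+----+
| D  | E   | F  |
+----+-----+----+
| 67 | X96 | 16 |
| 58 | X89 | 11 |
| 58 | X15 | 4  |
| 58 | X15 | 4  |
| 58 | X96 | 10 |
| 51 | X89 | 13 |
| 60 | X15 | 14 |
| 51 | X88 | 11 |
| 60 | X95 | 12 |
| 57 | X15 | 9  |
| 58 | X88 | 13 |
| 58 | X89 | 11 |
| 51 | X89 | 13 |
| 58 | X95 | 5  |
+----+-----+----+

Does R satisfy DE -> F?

Yes

(D=67, E=X96): 1 row → F = 16 ✓
(D=58, E=X89): 2 rows → F = 11, 11 ✓
(D=58, E=X15): 2 rows → F = 4, 4 ✓
(D=58, E=X96): 1 row → F = 10 ✓
(D=51, E=X89): 2 rows → F = 13, 13 ✓
(D=60, E=X15): 1 row → F = 14 ✓
(D=51, E=X88): 1 row → F = 11 ✓
(D=60, E=X95): 1 row → F = 12 ✓
(D=57, E=X15): 1 row → F = 9 ✓
(D=58, E=X88): 1 row → F = 13 ✓
(D=58, E=X95): 1 row → F = 5 ✓
Every DE value is associated with a single F value, so DE -> F holds.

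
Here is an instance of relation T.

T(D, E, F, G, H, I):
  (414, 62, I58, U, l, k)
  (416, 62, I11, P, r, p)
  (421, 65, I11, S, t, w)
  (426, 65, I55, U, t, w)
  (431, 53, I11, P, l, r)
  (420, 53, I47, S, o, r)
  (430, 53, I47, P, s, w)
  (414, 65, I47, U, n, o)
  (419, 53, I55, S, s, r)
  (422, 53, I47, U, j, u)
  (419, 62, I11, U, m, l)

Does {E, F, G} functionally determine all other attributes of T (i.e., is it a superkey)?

Yes

All 11 rows have distinct {E, F, G} values, so {E, F, G} → (all attributes) holds and {E, F, G} is a superkey.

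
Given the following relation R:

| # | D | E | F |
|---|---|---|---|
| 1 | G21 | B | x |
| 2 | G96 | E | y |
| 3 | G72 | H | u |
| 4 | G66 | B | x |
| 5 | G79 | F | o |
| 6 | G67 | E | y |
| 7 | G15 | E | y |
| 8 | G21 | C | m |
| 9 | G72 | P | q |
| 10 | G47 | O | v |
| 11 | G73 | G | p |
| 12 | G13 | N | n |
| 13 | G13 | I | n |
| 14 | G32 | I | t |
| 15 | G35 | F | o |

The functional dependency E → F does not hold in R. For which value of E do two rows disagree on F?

I

E=B: rows 1, 4 → F = x, x ✓
E=E: rows 2, 6, 7 → F = y, y, y ✓
E=H: row 3 → F = u ✓
E=F: rows 5, 15 → F = o, o ✓
E=C: row 8 → F = m ✓
E=P: row 9 → F = q ✓
E=O: row 10 → F = v ✓
E=G: row 11 → F = p ✓
E=N: row 12 → F = n ✓
E=I: rows 13, 14 → F takes values {n, t} — violation
The only E value with inconsistent F is E=I.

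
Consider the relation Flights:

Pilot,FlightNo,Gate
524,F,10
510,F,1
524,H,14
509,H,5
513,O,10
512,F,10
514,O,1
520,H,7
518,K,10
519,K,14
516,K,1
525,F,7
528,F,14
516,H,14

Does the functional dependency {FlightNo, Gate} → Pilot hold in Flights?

(FlightNo=F, Gate=10): 2 rows → Pilot takes values {524, 512} — violation
(FlightNo=F, Gate=1): 1 row → Pilot = 510 ✓
(FlightNo=H, Gate=14): 2 rows → Pilot takes values {524, 516} — violation
(FlightNo=H, Gate=5): 1 row → Pilot = 509 ✓
(FlightNo=O, Gate=10): 1 row → Pilot = 513 ✓
(FlightNo=O, Gate=1): 1 row → Pilot = 514 ✓
(FlightNo=H, Gate=7): 1 row → Pilot = 520 ✓
(FlightNo=K, Gate=10): 1 row → Pilot = 518 ✓
(FlightNo=K, Gate=14): 1 row → Pilot = 519 ✓
(FlightNo=K, Gate=1): 1 row → Pilot = 516 ✓
(FlightNo=F, Gate=7): 1 row → Pilot = 525 ✓
(FlightNo=F, Gate=14): 1 row → Pilot = 528 ✓
Two rows agree on {FlightNo, Gate} but differ on Pilot, so {FlightNo, Gate} → Pilot does not hold.

No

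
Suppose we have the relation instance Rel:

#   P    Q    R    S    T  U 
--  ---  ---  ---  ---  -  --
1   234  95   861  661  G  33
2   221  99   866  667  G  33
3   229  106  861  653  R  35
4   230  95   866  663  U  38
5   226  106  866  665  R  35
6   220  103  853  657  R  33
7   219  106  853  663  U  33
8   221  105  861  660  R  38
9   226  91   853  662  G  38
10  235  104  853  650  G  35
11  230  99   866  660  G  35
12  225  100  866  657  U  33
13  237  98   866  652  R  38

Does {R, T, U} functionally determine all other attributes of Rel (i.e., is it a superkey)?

Yes

All 13 rows have distinct {R, T, U} values, so {R, T, U} → (all attributes) holds and {R, T, U} is a superkey.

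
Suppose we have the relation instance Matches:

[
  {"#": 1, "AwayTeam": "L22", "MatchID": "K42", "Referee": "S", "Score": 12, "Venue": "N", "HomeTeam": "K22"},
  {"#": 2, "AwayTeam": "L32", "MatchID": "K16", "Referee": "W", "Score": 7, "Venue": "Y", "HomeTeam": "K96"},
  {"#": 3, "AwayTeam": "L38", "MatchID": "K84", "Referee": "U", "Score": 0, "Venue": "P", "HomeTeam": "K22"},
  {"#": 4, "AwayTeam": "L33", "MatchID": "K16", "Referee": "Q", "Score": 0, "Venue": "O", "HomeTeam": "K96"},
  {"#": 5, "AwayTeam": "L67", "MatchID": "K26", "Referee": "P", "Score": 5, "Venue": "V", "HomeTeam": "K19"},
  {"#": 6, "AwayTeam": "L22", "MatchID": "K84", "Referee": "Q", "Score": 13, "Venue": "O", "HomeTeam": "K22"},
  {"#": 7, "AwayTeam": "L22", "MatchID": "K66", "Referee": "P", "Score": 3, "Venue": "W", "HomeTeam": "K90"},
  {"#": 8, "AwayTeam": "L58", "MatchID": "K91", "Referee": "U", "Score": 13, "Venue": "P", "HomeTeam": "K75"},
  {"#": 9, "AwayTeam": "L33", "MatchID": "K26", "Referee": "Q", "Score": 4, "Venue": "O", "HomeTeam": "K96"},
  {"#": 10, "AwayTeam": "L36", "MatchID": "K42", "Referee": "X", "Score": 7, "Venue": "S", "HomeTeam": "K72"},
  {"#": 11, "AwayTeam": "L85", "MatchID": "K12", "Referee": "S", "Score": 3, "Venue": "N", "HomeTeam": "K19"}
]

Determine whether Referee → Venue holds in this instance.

No

Referee=S: rows 1, 11 → Venue = N, N ✓
Referee=W: row 2 → Venue = Y ✓
Referee=U: rows 3, 8 → Venue = P, P ✓
Referee=Q: rows 4, 6, 9 → Venue = O, O, O ✓
Referee=P: rows 5, 7 → Venue takes values {V, W} — violation
Referee=X: row 10 → Venue = S ✓
Two rows agree on Referee but differ on Venue, so Referee → Venue does not hold.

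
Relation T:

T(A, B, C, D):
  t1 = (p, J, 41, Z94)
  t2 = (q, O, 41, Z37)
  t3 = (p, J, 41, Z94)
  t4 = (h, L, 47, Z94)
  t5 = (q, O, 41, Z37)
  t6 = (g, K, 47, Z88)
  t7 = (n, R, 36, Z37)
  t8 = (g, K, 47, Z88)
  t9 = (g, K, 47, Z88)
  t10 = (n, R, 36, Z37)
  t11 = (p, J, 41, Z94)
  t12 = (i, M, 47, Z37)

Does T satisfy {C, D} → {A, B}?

(C=41, D=Z94): rows 1, 3, 11 → {A,B} = (p, J), (p, J), (p, J) ✓
(C=41, D=Z37): rows 2, 5 → {A,B} = (q, O), (q, O) ✓
(C=47, D=Z94): row 4 → {A,B} = (h, L) ✓
(C=47, D=Z88): rows 6, 8, 9 → {A,B} = (g, K), (g, K), (g, K) ✓
(C=36, D=Z37): rows 7, 10 → {A,B} = (n, R), (n, R) ✓
(C=47, D=Z37): row 12 → {A,B} = (i, M) ✓
Every {C, D} value is associated with a single {A, B} value, so {C, D} → {A, B} holds.

Yes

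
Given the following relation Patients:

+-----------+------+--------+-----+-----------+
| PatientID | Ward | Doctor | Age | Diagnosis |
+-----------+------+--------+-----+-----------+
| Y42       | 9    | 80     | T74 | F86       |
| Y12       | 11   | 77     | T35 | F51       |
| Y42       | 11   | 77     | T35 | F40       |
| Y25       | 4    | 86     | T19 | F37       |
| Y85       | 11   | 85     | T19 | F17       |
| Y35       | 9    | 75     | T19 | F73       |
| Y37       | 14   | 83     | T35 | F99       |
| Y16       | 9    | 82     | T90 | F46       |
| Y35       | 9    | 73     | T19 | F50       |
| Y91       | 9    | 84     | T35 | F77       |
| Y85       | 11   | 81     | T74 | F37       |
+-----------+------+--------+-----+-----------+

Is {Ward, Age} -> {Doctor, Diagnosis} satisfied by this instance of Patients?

(Ward=9, Age=T74): 1 row → {Doctor,Diagnosis} = (80, F86) ✓
(Ward=11, Age=T35): 2 rows → {Doctor,Diagnosis} takes values {(77, F51), (77, F40)} — violation
(Ward=4, Age=T19): 1 row → {Doctor,Diagnosis} = (86, F37) ✓
(Ward=11, Age=T19): 1 row → {Doctor,Diagnosis} = (85, F17) ✓
(Ward=9, Age=T19): 2 rows → {Doctor,Diagnosis} takes values {(75, F73), (73, F50)} — violation
(Ward=14, Age=T35): 1 row → {Doctor,Diagnosis} = (83, F99) ✓
(Ward=9, Age=T90): 1 row → {Doctor,Diagnosis} = (82, F46) ✓
(Ward=9, Age=T35): 1 row → {Doctor,Diagnosis} = (84, F77) ✓
(Ward=11, Age=T74): 1 row → {Doctor,Diagnosis} = (81, F37) ✓
Two rows agree on {Ward, Age} but differ on {Doctor, Diagnosis}, so {Ward, Age} -> {Doctor, Diagnosis} does not hold.

No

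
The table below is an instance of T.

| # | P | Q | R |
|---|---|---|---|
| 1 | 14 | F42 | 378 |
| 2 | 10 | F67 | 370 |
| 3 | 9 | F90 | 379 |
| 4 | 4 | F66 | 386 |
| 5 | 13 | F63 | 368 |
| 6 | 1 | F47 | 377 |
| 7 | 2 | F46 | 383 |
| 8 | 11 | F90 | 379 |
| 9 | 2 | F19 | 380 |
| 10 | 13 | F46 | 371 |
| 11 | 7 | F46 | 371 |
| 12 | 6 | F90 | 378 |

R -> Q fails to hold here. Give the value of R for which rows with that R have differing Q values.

378

R=378: rows 1, 12 → Q takes values {F42, F90} — violation
R=370: row 2 → Q = F67 ✓
R=379: rows 3, 8 → Q = F90, F90 ✓
R=386: row 4 → Q = F66 ✓
R=368: row 5 → Q = F63 ✓
R=377: row 6 → Q = F47 ✓
R=383: row 7 → Q = F46 ✓
R=380: row 9 → Q = F19 ✓
R=371: rows 10, 11 → Q = F46, F46 ✓
The only R value with inconsistent Q is R=378.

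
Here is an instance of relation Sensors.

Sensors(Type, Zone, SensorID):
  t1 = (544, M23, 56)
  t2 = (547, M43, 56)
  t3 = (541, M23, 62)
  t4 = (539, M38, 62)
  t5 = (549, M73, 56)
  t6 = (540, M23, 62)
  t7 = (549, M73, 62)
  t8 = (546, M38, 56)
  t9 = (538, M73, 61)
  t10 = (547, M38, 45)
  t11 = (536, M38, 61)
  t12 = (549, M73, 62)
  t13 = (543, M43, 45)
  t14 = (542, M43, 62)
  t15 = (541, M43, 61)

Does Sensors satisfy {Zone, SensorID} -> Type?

No

(Zone=M23, SensorID=56): row 1 → Type = 544 ✓
(Zone=M43, SensorID=56): row 2 → Type = 547 ✓
(Zone=M23, SensorID=62): rows 3, 6 → Type takes values {541, 540} — violation
(Zone=M38, SensorID=62): row 4 → Type = 539 ✓
(Zone=M73, SensorID=56): row 5 → Type = 549 ✓
(Zone=M73, SensorID=62): rows 7, 12 → Type = 549, 549 ✓
(Zone=M38, SensorID=56): row 8 → Type = 546 ✓
(Zone=M73, SensorID=61): row 9 → Type = 538 ✓
(Zone=M38, SensorID=45): row 10 → Type = 547 ✓
(Zone=M38, SensorID=61): row 11 → Type = 536 ✓
(Zone=M43, SensorID=45): row 13 → Type = 543 ✓
(Zone=M43, SensorID=62): row 14 → Type = 542 ✓
(Zone=M43, SensorID=61): row 15 → Type = 541 ✓
Two rows agree on {Zone, SensorID} but differ on Type, so {Zone, SensorID} -> Type does not hold.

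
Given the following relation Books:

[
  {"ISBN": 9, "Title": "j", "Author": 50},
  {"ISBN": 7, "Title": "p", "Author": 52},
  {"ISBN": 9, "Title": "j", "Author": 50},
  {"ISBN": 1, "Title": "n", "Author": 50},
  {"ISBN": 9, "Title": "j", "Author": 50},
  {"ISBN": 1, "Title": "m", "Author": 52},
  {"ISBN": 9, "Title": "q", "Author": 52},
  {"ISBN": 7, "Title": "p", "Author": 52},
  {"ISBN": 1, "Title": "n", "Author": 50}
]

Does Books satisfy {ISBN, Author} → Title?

(ISBN=9, Author=50): 3 rows → Title = j, j, j ✓
(ISBN=7, Author=52): 2 rows → Title = p, p ✓
(ISBN=1, Author=50): 2 rows → Title = n, n ✓
(ISBN=1, Author=52): 1 row → Title = m ✓
(ISBN=9, Author=52): 1 row → Title = q ✓
Every {ISBN, Author} value is associated with a single Title value, so {ISBN, Author} → Title holds.

Yes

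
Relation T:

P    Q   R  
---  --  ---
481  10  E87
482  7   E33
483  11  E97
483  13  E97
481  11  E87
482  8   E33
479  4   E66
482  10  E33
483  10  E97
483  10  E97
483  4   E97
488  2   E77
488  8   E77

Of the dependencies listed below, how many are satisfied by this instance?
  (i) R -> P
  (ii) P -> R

2

(i) R -> P: every LHS value maps to a single RHS value — holds.
(ii) P -> R: every LHS value maps to a single RHS value — holds.
2 of the 2 dependencies hold.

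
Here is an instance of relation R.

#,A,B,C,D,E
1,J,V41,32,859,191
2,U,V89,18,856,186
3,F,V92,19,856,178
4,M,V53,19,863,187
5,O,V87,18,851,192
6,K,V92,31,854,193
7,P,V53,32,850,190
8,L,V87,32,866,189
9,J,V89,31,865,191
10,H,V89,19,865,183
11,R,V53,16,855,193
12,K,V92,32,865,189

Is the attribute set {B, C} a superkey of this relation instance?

All 12 rows have distinct {B, C} values, so {B, C} → (all attributes) holds and {B, C} is a superkey.

Yes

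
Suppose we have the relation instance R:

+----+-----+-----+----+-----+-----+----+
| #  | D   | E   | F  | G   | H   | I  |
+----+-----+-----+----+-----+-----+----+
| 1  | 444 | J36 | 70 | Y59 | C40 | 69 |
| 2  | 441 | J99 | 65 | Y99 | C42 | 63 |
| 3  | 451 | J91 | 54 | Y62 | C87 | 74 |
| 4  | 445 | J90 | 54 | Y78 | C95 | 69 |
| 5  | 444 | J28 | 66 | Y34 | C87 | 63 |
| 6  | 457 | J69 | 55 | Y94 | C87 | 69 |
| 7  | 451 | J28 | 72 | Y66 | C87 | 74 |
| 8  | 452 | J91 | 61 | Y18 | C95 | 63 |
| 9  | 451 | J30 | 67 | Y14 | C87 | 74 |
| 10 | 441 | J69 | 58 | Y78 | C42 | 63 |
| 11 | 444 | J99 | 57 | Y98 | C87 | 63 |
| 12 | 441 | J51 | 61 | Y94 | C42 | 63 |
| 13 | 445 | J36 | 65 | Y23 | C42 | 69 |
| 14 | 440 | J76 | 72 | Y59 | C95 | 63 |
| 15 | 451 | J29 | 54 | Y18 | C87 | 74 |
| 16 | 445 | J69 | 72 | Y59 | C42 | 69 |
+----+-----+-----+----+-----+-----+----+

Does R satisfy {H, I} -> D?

No

(H=C40, I=69): row 1 → D = 444 ✓
(H=C42, I=63): rows 2, 10, 12 → D = 441, 441, 441 ✓
(H=C87, I=74): rows 3, 7, 9, 15 → D = 451, 451, 451, 451 ✓
(H=C95, I=69): row 4 → D = 445 ✓
(H=C87, I=63): rows 5, 11 → D = 444, 444 ✓
(H=C87, I=69): row 6 → D = 457 ✓
(H=C95, I=63): rows 8, 14 → D takes values {452, 440} — violation
(H=C42, I=69): rows 13, 16 → D = 445, 445 ✓
Two rows agree on {H, I} but differ on D, so {H, I} -> D does not hold.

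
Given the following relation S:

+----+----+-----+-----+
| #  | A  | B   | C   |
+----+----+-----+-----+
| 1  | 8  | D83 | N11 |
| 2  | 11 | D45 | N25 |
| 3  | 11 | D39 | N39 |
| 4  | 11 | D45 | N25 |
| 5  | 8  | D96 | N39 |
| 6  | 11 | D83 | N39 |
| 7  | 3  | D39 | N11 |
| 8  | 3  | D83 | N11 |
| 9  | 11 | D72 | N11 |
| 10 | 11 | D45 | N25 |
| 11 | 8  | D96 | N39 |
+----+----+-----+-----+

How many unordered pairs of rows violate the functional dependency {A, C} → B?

2

(A=11, C=N25): all 3 rows agree on B — 0 pairs.
(A=11, C=N39): violating pairs (3,6) — 1 pair.
(A=8, C=N39): all 2 rows agree on B — 0 pairs.
(A=3, C=N11): violating pairs (7,8) — 1 pair.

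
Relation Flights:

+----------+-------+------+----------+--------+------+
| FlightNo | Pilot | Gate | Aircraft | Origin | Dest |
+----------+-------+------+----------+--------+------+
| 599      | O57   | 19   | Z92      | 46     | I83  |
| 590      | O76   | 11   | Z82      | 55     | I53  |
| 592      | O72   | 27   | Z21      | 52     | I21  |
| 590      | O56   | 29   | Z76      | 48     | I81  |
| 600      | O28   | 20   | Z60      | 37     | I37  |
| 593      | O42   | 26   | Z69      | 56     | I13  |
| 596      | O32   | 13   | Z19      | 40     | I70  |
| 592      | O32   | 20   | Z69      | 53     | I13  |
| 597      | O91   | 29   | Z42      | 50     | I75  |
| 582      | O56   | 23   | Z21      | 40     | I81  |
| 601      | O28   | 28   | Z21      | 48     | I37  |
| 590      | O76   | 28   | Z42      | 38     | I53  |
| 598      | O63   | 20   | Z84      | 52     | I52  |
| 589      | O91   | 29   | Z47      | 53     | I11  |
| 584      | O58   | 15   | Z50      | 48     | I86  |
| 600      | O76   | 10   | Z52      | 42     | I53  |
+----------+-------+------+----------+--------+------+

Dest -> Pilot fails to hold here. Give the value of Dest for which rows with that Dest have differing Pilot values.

I13

Dest=I83: 1 row → Pilot = O57 ✓
Dest=I53: 3 rows → Pilot = O76, O76, O76 ✓
Dest=I21: 1 row → Pilot = O72 ✓
Dest=I81: 2 rows → Pilot = O56, O56 ✓
Dest=I37: 2 rows → Pilot = O28, O28 ✓
Dest=I13: 2 rows → Pilot takes values {O42, O32} — violation
Dest=I70: 1 row → Pilot = O32 ✓
Dest=I75: 1 row → Pilot = O91 ✓
Dest=I52: 1 row → Pilot = O63 ✓
Dest=I11: 1 row → Pilot = O91 ✓
Dest=I86: 1 row → Pilot = O58 ✓
The only Dest value with inconsistent Pilot is Dest=I13.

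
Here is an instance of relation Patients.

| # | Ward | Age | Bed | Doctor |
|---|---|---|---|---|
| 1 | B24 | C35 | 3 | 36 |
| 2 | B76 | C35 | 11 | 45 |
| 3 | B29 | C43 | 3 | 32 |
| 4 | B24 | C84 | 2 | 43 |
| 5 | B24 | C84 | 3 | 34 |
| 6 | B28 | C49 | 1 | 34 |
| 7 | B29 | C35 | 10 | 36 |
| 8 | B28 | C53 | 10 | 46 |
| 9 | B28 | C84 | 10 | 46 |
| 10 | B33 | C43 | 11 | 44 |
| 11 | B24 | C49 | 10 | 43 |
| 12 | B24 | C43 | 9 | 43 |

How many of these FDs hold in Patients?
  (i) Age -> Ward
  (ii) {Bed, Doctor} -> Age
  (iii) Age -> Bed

(i) Age -> Ward: Age=C35: rows 1, 2, 7 → Ward takes values {B24, B76, B29} — violation; Age=C43: rows 3, 10, 12 → Ward takes values {B29, B33, B24} — violation; Age=C84: rows 4, 5, 9 → Ward takes values {B24, B28} — violation; Age=C49: rows 6, 11 → Ward takes values {B28, B24} — violation — fails.
(ii) {Bed, Doctor} -> Age: (Bed=10, Doctor=46): rows 8, 9 → Age takes values {C53, C84} — violation — fails.
(iii) Age -> Bed: Age=C35: rows 1, 2, 7 → Bed takes values {3, 11, 10} — violation; Age=C43: rows 3, 10, 12 → Bed takes values {3, 11, 9} — violation; Age=C84: rows 4, 5, 9 → Bed takes values {2, 3, 10} — violation; Age=C49: rows 6, 11 → Bed takes values {1, 10} — violation — fails.
None of the 3 dependencies hold.

0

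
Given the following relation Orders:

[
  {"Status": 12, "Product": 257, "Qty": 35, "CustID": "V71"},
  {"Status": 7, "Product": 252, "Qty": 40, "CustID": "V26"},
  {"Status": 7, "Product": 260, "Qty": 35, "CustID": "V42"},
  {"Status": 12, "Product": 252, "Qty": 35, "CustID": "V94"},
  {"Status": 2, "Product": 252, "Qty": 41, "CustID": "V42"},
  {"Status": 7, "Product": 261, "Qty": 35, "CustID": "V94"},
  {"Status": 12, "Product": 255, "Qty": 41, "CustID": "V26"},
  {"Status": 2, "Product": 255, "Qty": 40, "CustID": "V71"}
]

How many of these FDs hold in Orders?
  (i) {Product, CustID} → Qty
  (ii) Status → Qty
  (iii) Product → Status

1

(i) {Product, CustID} → Qty: every LHS value maps to a single RHS value — holds.
(ii) Status → Qty: Status=12: 3 rows → Qty takes values {35, 41} — violation; Status=7: 3 rows → Qty takes values {40, 35} — violation; Status=2: 2 rows → Qty takes values {41, 40} — violation — fails.
(iii) Product → Status: Product=252: 3 rows → Status takes values {7, 12, 2} — violation; Product=255: 2 rows → Status takes values {12, 2} — violation — fails.
1 of the 3 dependencies holds.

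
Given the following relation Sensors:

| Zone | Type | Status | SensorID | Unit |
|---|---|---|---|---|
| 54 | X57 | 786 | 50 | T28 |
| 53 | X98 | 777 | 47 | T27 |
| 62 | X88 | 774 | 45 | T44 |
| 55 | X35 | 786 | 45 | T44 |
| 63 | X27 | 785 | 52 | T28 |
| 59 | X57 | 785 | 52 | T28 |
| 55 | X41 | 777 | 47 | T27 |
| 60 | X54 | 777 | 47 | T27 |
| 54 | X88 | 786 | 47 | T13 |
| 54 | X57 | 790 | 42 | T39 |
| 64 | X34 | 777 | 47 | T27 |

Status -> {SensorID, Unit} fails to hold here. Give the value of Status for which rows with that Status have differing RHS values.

786

Status=786: 3 rows → {SensorID,Unit} takes values {(50, T28), (45, T44), (47, T13)} — violation
Status=777: 4 rows → {SensorID,Unit} = (47, T27), (47, T27), (47, T27), (47, T27) ✓
Status=774: 1 row → {SensorID,Unit} = (45, T44) ✓
Status=785: 2 rows → {SensorID,Unit} = (52, T28), (52, T28) ✓
Status=790: 1 row → {SensorID,Unit} = (42, T39) ✓
The only Status value with inconsistent RHS is Status=786.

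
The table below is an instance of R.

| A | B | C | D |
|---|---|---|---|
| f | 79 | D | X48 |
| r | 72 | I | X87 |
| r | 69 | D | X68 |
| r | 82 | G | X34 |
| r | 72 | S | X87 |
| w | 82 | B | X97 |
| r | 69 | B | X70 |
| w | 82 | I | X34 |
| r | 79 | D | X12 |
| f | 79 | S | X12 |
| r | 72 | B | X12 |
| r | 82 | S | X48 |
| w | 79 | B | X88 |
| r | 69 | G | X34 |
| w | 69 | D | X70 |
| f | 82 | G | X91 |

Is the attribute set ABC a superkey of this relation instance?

All 16 rows have distinct ABC values, so ABC → (all attributes) holds and ABC is a superkey.

Yes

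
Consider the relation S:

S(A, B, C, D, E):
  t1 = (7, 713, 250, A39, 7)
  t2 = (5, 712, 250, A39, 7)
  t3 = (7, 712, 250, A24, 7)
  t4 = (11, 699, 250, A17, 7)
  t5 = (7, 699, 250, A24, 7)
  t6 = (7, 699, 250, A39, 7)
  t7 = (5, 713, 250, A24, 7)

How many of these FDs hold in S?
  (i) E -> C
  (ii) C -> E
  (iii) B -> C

3

(i) E -> C: every LHS value maps to a single RHS value — holds.
(ii) C -> E: every LHS value maps to a single RHS value — holds.
(iii) B -> C: every LHS value maps to a single RHS value — holds.
3 of the 3 dependencies hold.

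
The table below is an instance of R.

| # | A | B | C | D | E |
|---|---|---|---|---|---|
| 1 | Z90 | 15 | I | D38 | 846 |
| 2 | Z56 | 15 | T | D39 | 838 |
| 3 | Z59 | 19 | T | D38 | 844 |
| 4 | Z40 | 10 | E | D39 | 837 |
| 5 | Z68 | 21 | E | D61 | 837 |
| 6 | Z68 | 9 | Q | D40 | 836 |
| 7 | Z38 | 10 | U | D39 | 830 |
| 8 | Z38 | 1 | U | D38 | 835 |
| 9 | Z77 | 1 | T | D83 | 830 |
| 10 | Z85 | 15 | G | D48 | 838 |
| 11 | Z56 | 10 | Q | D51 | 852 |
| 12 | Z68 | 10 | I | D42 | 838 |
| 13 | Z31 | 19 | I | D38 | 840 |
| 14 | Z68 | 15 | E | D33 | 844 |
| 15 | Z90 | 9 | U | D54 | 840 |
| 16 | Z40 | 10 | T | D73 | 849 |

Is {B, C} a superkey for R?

Yes

All 16 rows have distinct {B, C} values, so {B, C} → (all attributes) holds and {B, C} is a superkey.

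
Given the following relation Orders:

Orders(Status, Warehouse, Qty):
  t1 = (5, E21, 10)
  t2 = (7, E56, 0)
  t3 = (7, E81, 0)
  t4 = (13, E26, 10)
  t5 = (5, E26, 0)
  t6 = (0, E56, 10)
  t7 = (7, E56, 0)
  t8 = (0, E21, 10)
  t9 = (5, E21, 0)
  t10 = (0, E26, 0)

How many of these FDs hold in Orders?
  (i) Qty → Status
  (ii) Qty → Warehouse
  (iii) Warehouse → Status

(i) Qty → Status: Qty=10: rows 1, 4, 6, 8 → Status takes values {5, 13, 0} — violation; Qty=0: rows 2, 3, 5, 7, 9, 10 → Status takes values {7, 5, 0} — violation — fails.
(ii) Qty → Warehouse: Qty=10: rows 1, 4, 6, 8 → Warehouse takes values {E21, E26, E56} — violation; Qty=0: rows 2, 3, 5, 7, 9, 10 → Warehouse takes values {E56, E81, E26, E21} — violation — fails.
(iii) Warehouse → Status: Warehouse=E21: rows 1, 8, 9 → Status takes values {5, 0} — violation; Warehouse=E56: rows 2, 6, 7 → Status takes values {7, 0} — violation; Warehouse=E26: rows 4, 5, 10 → Status takes values {13, 5, 0} — violation — fails.
None of the 3 dependencies hold.

0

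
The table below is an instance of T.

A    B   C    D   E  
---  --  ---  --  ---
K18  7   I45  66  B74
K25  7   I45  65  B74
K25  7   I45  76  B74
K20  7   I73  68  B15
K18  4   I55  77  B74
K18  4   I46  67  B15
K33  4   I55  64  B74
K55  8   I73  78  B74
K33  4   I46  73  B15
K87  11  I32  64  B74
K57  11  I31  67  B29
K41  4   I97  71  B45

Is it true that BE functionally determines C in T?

Yes

(B=7, E=B74): 3 rows → C = I45, I45, I45 ✓
(B=7, E=B15): 1 row → C = I73 ✓
(B=4, E=B74): 2 rows → C = I55, I55 ✓
(B=4, E=B15): 2 rows → C = I46, I46 ✓
(B=8, E=B74): 1 row → C = I73 ✓
(B=11, E=B74): 1 row → C = I32 ✓
(B=11, E=B29): 1 row → C = I31 ✓
(B=4, E=B45): 1 row → C = I97 ✓
Every BE value is associated with a single C value, so BE → C holds.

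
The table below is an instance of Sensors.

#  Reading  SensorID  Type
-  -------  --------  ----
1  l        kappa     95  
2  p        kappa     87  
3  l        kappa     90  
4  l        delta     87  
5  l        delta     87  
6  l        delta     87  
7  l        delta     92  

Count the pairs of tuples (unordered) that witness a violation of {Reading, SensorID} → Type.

4

(Reading=l, SensorID=kappa): violating pairs (1,3) — 1 pair.
(Reading=l, SensorID=delta): violating pairs (4,7), (5,7), (6,7) — 3 pairs.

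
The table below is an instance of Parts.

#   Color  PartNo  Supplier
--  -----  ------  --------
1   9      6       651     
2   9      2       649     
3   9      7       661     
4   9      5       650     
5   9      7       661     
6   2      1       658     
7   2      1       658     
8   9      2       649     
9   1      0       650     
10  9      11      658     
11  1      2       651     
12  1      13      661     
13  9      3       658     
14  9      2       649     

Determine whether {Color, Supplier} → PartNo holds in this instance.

(Color=9, Supplier=651): row 1 → PartNo = 6 ✓
(Color=9, Supplier=649): rows 2, 8, 14 → PartNo = 2, 2, 2 ✓
(Color=9, Supplier=661): rows 3, 5 → PartNo = 7, 7 ✓
(Color=9, Supplier=650): row 4 → PartNo = 5 ✓
(Color=2, Supplier=658): rows 6, 7 → PartNo = 1, 1 ✓
(Color=1, Supplier=650): row 9 → PartNo = 0 ✓
(Color=9, Supplier=658): rows 10, 13 → PartNo takes values {11, 3} — violation
(Color=1, Supplier=651): row 11 → PartNo = 2 ✓
(Color=1, Supplier=661): row 12 → PartNo = 13 ✓
Two rows agree on {Color, Supplier} but differ on PartNo, so {Color, Supplier} → PartNo does not hold.

No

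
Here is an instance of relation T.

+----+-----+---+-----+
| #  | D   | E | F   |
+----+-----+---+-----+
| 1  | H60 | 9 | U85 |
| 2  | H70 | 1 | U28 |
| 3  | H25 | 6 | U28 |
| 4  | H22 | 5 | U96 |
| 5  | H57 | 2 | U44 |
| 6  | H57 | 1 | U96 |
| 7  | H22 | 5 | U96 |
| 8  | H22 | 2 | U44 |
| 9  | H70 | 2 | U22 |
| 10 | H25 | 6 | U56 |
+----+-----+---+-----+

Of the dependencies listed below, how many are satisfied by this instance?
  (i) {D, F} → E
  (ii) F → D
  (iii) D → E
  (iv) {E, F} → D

(i) {D, F} → E: every LHS value maps to a single RHS value — holds.
(ii) F → D: F=U28: rows 2, 3 → D takes values {H70, H25} — violation; F=U96: rows 4, 6, 7 → D takes values {H22, H57} — violation; F=U44: rows 5, 8 → D takes values {H57, H22} — violation — fails.
(iii) D → E: D=H70: rows 2, 9 → E takes values {1, 2} — violation; D=H22: rows 4, 7, 8 → E takes values {5, 2} — violation; D=H57: rows 5, 6 → E takes values {2, 1} — violation — fails.
(iv) {E, F} → D: (E=2, F=U44): rows 5, 8 → D takes values {H57, H22} — violation — fails.
1 of the 4 dependencies holds.

1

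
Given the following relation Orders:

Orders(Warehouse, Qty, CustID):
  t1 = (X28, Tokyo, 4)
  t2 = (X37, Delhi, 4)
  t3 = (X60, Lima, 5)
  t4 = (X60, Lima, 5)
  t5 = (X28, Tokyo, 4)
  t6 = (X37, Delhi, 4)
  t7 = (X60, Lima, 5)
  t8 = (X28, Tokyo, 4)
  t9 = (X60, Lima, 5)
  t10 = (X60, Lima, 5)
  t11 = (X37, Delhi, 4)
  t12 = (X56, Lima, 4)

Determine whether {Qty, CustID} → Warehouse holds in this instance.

Yes

(Qty=Tokyo, CustID=4): rows 1, 5, 8 → Warehouse = X28, X28, X28 ✓
(Qty=Delhi, CustID=4): rows 2, 6, 11 → Warehouse = X37, X37, X37 ✓
(Qty=Lima, CustID=5): rows 3, 4, 7, 9, 10 → Warehouse = X60, X60, X60, X60, X60 ✓
(Qty=Lima, CustID=4): row 12 → Warehouse = X56 ✓
Every {Qty, CustID} value is associated with a single Warehouse value, so {Qty, CustID} → Warehouse holds.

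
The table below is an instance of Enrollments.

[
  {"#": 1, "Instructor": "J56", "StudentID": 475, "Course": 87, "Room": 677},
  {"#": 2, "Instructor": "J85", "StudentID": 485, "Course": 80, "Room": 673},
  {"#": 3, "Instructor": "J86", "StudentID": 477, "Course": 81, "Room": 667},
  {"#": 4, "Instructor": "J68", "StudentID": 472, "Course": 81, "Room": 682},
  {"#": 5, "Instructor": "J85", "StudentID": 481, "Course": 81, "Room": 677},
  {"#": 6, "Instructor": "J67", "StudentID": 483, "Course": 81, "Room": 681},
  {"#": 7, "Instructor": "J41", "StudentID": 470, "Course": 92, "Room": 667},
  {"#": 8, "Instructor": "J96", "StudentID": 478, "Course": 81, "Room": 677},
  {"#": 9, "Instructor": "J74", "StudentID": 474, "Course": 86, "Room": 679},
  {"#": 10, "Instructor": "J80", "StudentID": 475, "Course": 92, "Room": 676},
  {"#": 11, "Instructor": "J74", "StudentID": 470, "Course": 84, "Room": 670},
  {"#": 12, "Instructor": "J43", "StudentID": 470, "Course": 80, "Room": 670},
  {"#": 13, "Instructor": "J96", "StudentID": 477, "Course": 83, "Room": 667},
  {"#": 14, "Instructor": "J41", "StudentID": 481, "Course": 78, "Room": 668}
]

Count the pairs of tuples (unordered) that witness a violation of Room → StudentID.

5

Room=677: violating pairs (1,5), (1,8), (5,8) — 3 pairs.
Room=667: violating pairs (3,7), (7,13) — 2 pairs.
Room=670: all 2 rows agree on StudentID — 0 pairs.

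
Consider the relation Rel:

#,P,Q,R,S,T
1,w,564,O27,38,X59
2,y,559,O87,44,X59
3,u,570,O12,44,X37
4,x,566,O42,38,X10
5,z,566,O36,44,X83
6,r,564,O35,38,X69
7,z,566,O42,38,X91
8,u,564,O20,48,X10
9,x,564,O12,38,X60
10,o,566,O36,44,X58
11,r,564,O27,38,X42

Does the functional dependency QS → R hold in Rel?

No

(Q=564, S=38): rows 1, 6, 9, 11 → R takes values {O27, O35, O12} — violation
(Q=559, S=44): row 2 → R = O87 ✓
(Q=570, S=44): row 3 → R = O12 ✓
(Q=566, S=38): rows 4, 7 → R = O42, O42 ✓
(Q=566, S=44): rows 5, 10 → R = O36, O36 ✓
(Q=564, S=48): row 8 → R = O20 ✓
Two rows agree on QS but differ on R, so QS → R does not hold.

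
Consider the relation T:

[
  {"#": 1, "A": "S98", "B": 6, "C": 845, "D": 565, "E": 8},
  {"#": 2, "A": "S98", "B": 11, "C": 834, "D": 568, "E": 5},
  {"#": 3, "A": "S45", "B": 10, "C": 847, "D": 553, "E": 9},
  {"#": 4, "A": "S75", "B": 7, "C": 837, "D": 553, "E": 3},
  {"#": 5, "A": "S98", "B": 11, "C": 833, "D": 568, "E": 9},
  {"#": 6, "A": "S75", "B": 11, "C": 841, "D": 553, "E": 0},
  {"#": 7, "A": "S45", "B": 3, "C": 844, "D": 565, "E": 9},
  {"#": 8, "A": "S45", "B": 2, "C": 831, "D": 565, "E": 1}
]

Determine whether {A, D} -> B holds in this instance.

(A=S98, D=565): row 1 → B = 6 ✓
(A=S98, D=568): rows 2, 5 → B = 11, 11 ✓
(A=S45, D=553): row 3 → B = 10 ✓
(A=S75, D=553): rows 4, 6 → B takes values {7, 11} — violation
(A=S45, D=565): rows 7, 8 → B takes values {3, 2} — violation
Two rows agree on {A, D} but differ on B, so {A, D} -> B does not hold.

No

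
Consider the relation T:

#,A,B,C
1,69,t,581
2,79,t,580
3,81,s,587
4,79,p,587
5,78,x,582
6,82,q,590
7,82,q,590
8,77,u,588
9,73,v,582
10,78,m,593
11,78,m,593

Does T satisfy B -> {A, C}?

B=t: rows 1, 2 → {A,C} takes values {(69, 581), (79, 580)} — violation
B=s: row 3 → {A,C} = (81, 587) ✓
B=p: row 4 → {A,C} = (79, 587) ✓
B=x: row 5 → {A,C} = (78, 582) ✓
B=q: rows 6, 7 → {A,C} = (82, 590), (82, 590) ✓
B=u: row 8 → {A,C} = (77, 588) ✓
B=v: row 9 → {A,C} = (73, 582) ✓
B=m: rows 10, 11 → {A,C} = (78, 593), (78, 593) ✓
Two rows agree on B but differ on {A, C}, so B -> {A, C} does not hold.

No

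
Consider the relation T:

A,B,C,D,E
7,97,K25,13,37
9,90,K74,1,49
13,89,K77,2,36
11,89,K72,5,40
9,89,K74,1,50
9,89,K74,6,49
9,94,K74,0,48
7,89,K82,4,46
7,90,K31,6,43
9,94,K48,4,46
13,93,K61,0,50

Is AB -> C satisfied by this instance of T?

(A=7, B=97): 1 row → C = K25 ✓
(A=9, B=90): 1 row → C = K74 ✓
(A=13, B=89): 1 row → C = K77 ✓
(A=11, B=89): 1 row → C = K72 ✓
(A=9, B=89): 2 rows → C = K74, K74 ✓
(A=9, B=94): 2 rows → C takes values {K74, K48} — violation
(A=7, B=89): 1 row → C = K82 ✓
(A=7, B=90): 1 row → C = K31 ✓
(A=13, B=93): 1 row → C = K61 ✓
Two rows agree on AB but differ on C, so AB -> C does not hold.

No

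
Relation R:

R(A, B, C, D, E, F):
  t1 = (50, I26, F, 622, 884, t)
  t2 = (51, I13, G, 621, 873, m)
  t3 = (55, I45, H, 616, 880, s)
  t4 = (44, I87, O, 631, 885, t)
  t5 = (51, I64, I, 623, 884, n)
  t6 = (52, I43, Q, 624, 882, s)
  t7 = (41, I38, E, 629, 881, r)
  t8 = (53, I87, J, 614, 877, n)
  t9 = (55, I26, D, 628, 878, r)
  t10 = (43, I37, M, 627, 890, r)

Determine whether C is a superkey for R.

Yes

All 10 rows have distinct C values, so C → (all attributes) holds and C is a superkey.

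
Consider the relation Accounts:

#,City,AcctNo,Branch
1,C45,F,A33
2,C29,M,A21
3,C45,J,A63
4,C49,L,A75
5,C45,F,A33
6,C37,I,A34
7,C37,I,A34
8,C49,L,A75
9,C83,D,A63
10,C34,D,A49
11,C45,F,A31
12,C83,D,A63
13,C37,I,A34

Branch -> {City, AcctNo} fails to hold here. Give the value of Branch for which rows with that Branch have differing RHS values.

A63

Branch=A33: rows 1, 5 → {City,AcctNo} = (C45, F), (C45, F) ✓
Branch=A21: row 2 → {City,AcctNo} = (C29, M) ✓
Branch=A63: rows 3, 9, 12 → {City,AcctNo} takes values {(C45, J), (C83, D)} — violation
Branch=A75: rows 4, 8 → {City,AcctNo} = (C49, L), (C49, L) ✓
Branch=A34: rows 6, 7, 13 → {City,AcctNo} = (C37, I), (C37, I), (C37, I) ✓
Branch=A49: row 10 → {City,AcctNo} = (C34, D) ✓
Branch=A31: row 11 → {City,AcctNo} = (C45, F) ✓
The only Branch value with inconsistent RHS is Branch=A63.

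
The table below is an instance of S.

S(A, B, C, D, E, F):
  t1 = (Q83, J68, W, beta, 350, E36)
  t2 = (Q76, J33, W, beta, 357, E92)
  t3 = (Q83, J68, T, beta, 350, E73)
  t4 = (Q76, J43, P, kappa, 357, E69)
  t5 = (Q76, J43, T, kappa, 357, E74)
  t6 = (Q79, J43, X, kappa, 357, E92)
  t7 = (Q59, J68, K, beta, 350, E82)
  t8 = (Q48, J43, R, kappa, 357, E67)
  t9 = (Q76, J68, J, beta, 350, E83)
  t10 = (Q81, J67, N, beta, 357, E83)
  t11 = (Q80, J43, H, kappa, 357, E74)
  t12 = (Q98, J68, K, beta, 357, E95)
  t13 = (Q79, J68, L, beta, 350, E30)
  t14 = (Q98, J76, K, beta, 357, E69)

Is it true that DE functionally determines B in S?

No

(D=beta, E=350): rows 1, 3, 7, 9, 13 → B = J68, J68, J68, J68, J68 ✓
(D=beta, E=357): rows 2, 10, 12, 14 → B takes values {J33, J67, J68, J76} — violation
(D=kappa, E=357): rows 4, 5, 6, 8, 11 → B = J43, J43, J43, J43, J43 ✓
Two rows agree on DE but differ on B, so DE → B does not hold.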